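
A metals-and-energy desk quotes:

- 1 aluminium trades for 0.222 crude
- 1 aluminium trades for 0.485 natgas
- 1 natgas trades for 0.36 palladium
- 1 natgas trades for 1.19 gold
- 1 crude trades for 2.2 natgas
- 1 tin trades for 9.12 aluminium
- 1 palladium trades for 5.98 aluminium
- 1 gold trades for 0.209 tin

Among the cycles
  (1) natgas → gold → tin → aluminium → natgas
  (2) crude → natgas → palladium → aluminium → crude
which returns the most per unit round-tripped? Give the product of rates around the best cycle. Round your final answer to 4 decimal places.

1.1001

(1) 1.19 × 0.209 × 9.12 × 0.485 = 1.10009
(2) 2.2 × 0.36 × 5.98 × 0.222 = 1.05143
Highest is cycle (1) at 1.1001 (>1, arbitrage).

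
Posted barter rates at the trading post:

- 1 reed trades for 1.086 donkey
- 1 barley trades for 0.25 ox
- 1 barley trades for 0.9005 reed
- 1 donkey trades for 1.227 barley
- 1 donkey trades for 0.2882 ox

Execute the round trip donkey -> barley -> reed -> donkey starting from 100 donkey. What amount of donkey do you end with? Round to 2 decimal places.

119.99

100 donkey × 1.227 = 122.7 barley
122.7 barley × 0.9005 = 110.49135 reed
110.49135 reed × 1.086 = 119.9936061 donkey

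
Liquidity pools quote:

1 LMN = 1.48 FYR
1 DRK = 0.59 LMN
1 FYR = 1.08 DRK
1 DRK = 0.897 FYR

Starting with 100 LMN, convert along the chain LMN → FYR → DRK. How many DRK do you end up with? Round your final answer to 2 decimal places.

159.84

100 LMN × 1.48 = 148 FYR
148 FYR × 1.08 = 159.84 DRK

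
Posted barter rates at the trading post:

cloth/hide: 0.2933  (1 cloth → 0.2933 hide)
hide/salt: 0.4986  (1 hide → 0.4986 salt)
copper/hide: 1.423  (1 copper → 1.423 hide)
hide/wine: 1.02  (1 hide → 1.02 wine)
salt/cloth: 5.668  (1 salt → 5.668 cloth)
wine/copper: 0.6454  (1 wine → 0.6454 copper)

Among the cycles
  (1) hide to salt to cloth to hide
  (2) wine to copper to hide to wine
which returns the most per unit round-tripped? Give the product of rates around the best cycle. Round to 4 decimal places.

0.9368

(1) 0.4986 × 5.668 × 0.2933 = 0.82888
(2) 0.6454 × 1.423 × 1.02 = 0.93677
Highest is cycle (2) at 0.9368 (≤1, no arbitrage).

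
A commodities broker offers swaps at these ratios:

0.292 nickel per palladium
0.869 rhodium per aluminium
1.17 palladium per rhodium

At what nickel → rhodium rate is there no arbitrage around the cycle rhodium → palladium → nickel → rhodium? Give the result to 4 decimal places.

2.9271

Known legs of the cycle: 1.17 × 0.292 = 0.34164
For no arbitrage the full-cycle product must be 1, so the missing rate is 1 / 0.34164 ≈ 2.927058.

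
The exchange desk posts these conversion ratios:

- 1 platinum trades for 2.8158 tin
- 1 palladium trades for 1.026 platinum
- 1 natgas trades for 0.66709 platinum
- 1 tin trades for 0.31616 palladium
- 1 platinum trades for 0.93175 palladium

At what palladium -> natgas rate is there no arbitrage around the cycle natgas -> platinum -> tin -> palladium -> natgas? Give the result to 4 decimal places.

1.6839

Known legs of the cycle: 0.66709 × 2.8158 × 0.31616 = 0.59387242167552
For no arbitrage the full-cycle product must be 1, so the missing rate is 1 / 0.59387242167552 ≈ 1.683863.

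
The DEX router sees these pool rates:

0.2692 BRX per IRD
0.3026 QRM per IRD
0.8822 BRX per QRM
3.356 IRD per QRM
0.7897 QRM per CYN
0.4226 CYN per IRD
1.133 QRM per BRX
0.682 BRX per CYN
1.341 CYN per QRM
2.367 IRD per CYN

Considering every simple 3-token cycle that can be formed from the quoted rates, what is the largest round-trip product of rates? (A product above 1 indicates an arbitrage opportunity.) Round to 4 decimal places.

IRD→CYN→QRM→IRD: 0.4226 × 0.7897 × 3.356 = 1.11999
CYN→BRX→QRM→CYN: 0.682 × 1.133 × 1.341 = 1.03620
IRD→BRX→QRM→IRD: 0.2692 × 1.133 × 3.356 = 1.02359
IRD→QRM→CYN→IRD: 0.3026 × 1.341 × 2.367 = 0.96050
Maximum is IRD→CYN→QRM→IRD at 1.1200; arbitrage exists.

1.1200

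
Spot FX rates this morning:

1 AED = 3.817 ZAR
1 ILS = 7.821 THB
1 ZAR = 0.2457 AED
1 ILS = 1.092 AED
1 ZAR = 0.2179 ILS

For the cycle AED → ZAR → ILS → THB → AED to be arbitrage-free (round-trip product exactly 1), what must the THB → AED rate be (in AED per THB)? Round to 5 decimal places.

0.15373

Known legs of the cycle: 3.817 × 0.2179 × 7.821 = 6.5049157503
For no arbitrage the full-cycle product must be 1, so the missing rate is 1 / 6.5049157503 ≈ 0.1537299.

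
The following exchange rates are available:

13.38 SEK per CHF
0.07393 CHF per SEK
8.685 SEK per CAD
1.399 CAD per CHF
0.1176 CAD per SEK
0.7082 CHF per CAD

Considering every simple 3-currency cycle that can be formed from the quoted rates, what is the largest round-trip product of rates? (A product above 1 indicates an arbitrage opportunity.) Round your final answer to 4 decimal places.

CHF→SEK→CAD→CHF: 13.38 × 0.1176 × 0.7082 = 1.11434
CHF→CAD→SEK→CHF: 1.399 × 8.685 × 0.07393 = 0.89827
Maximum is CHF→SEK→CAD→CHF at 1.1143; arbitrage exists.

1.1143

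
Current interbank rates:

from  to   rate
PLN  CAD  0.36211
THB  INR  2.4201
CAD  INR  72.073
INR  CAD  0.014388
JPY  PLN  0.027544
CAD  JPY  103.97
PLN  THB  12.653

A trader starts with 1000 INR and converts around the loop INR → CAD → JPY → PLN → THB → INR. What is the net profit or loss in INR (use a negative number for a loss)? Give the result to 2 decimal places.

1000 INR × 0.014388 = 14.388 CAD
14.388 CAD × 103.97 = 1495.92036 JPY
1495.92036 JPY × 0.027544 = 41.20363039584 PLN
41.20363039584 PLN × 12.653 = 521.34953539856352 THB
521.34953539856352 THB × 2.4201 = 1261.718010618063574752 INR
Net change: 1261.718010618063574752 − 1000 = 261.718010618063574752 INR

261.72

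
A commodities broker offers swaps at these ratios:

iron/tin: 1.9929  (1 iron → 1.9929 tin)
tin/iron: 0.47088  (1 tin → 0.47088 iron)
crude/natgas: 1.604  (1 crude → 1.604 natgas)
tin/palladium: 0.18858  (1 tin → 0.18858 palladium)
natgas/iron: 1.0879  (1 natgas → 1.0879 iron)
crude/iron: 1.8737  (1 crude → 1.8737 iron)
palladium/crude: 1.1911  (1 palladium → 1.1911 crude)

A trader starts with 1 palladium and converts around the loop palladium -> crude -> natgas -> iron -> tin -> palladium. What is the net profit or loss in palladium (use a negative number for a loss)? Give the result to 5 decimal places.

1 palladium × 1.1911 = 1.1911 crude
1.1911 crude × 1.604 = 1.9105244 natgas
1.9105244 natgas × 1.0879 = 2.07845949476 iron
2.07845949476 iron × 1.9929 = 4.142161927107204 tin
4.142161927107204 tin × 0.18858 = 0.78112889621387653032 palladium
Net change: 0.78112889621387653032 − 1 = -0.21887110378612346968 palladium

-0.21887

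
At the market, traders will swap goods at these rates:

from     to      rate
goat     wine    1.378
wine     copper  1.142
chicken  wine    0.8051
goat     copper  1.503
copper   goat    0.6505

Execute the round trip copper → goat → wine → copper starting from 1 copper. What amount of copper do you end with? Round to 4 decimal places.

1.0237

1 copper × 0.6505 = 0.6505 goat
0.6505 goat × 1.378 = 0.896389 wine
0.896389 wine × 1.142 = 1.023676238 copper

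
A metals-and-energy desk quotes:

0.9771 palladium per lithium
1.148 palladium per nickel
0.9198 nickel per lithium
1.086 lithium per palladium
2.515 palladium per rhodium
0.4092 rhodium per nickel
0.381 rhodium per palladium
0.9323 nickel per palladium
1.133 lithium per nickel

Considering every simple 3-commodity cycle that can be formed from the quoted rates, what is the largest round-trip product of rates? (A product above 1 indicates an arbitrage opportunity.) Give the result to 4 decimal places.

nickel→palladium→lithium→nickel: 1.148 × 1.086 × 0.9198 = 1.14674
nickel→lithium→palladium→nickel: 1.133 × 0.9771 × 0.9323 = 1.03211
nickel→rhodium→palladium→nickel: 0.4092 × 2.515 × 0.9323 = 0.95947
Maximum is nickel→palladium→lithium→nickel at 1.1467; arbitrage exists.

1.1467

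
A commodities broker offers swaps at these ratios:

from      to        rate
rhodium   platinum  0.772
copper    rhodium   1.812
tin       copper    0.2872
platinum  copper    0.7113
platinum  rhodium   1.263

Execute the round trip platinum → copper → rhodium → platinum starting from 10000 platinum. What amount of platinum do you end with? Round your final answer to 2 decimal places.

9950.12

10000 platinum × 0.7113 = 7113 copper
7113 copper × 1.812 = 12888.756 rhodium
12888.756 rhodium × 0.772 = 9950.119632 platinum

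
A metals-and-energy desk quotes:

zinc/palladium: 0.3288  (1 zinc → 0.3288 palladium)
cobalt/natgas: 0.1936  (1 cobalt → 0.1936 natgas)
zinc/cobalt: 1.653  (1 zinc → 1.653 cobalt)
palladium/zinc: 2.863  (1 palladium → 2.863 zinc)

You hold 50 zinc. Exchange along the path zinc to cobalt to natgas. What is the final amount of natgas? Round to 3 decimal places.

16.001

50 zinc × 1.653 = 82.65 cobalt
82.65 cobalt × 0.1936 = 16.00104 natgas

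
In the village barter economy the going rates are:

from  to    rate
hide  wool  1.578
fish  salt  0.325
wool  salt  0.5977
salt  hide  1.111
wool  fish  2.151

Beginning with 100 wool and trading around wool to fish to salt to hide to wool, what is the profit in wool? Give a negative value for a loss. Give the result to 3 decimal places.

100 wool × 2.151 = 215.1 fish
215.1 fish × 0.325 = 69.9075 salt
69.9075 salt × 1.111 = 77.6672325 hide
77.6672325 hide × 1.578 = 122.558892885 wool
Net change: 122.558892885 − 100 = 22.558892885 wool

22.559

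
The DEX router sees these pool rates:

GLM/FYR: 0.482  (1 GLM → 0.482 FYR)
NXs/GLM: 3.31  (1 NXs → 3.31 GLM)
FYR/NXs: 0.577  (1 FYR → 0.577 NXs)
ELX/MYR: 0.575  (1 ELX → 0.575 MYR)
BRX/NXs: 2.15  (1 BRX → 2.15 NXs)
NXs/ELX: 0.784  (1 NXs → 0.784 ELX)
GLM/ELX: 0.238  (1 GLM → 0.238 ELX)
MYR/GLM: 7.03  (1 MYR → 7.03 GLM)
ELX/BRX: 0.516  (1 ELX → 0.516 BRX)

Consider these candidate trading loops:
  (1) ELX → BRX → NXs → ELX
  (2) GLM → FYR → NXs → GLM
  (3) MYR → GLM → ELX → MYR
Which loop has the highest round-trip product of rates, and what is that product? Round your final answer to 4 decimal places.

(1) 0.516 × 2.15 × 0.784 = 0.86977
(2) 0.482 × 0.577 × 3.31 = 0.92056
(3) 7.03 × 0.238 × 0.575 = 0.96206
Highest is cycle (3) at 0.9621 (≤1, no arbitrage).

0.9621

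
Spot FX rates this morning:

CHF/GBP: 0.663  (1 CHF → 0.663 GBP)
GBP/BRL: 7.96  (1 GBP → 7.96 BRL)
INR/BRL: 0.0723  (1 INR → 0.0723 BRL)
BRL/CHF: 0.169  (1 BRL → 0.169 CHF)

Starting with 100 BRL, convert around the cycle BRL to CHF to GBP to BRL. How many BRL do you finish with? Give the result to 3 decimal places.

100 BRL × 0.169 = 16.9 CHF
16.9 CHF × 0.663 = 11.2047 GBP
11.2047 GBP × 7.96 = 89.189412 BRL

89.189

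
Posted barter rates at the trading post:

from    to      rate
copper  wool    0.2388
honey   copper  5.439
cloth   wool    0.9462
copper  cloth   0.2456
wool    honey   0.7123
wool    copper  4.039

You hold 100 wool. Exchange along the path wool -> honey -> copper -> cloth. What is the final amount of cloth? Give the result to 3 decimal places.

100 wool × 0.7123 = 71.23 honey
71.23 honey × 5.439 = 387.41997 copper
387.41997 copper × 0.2456 = 95.150344632 cloth

95.150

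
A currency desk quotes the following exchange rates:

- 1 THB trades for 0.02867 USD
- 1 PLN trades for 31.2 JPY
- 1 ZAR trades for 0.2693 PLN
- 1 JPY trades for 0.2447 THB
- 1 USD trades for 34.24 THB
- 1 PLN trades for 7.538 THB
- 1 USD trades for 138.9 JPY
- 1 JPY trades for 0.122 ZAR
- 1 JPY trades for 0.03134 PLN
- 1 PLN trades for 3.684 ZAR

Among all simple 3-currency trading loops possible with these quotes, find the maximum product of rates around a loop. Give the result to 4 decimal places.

PLN→JPY→ZAR→PLN: 31.2 × 0.122 × 0.2693 = 1.02506
USD→JPY→THB→USD: 138.9 × 0.2447 × 0.02867 = 0.97446
Maximum is PLN→JPY→ZAR→PLN at 1.0251; arbitrage exists.

1.0251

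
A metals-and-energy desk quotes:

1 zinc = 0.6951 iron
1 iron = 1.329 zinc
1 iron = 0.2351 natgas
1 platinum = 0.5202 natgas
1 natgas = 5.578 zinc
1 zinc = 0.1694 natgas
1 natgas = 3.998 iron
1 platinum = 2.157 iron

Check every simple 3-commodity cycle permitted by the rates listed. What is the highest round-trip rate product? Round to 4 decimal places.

natgas→zinc→iron→natgas: 5.578 × 0.6951 × 0.2351 = 0.91155
natgas→iron→zinc→natgas: 3.998 × 1.329 × 0.1694 = 0.90008
Maximum is natgas→zinc→iron→natgas at 0.9115; no arbitrage — every cycle loses value.

0.9115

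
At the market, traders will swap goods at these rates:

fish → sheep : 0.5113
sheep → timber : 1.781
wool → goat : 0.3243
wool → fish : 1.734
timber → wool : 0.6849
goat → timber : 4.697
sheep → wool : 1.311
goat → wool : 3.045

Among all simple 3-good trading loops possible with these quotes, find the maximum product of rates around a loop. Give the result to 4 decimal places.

fish→sheep→wool→fish: 0.5113 × 1.311 × 1.734 = 1.16232
wool→goat→timber→wool: 0.3243 × 4.697 × 0.6849 = 1.04327
Maximum is fish→sheep→wool→fish at 1.1623; arbitrage exists.

1.1623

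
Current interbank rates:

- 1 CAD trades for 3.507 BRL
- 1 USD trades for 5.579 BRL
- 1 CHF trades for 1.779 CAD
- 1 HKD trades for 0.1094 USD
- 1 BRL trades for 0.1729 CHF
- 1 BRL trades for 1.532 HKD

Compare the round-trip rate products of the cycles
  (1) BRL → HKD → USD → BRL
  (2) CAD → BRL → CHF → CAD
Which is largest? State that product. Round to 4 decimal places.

(1) 1.532 × 0.1094 × 5.579 = 0.93504
(2) 3.507 × 0.1729 × 1.779 = 1.07871
Highest is cycle (2) at 1.0787 (>1, arbitrage).

1.0787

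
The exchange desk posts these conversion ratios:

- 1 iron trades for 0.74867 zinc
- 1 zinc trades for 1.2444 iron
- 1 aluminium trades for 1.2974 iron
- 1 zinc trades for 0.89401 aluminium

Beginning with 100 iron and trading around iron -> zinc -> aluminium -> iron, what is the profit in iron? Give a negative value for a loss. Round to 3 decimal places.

100 iron × 0.74867 = 74.867 zinc
74.867 zinc × 0.89401 = 66.93184667 aluminium
66.93184667 aluminium × 1.2974 = 86.837377869658 iron
Net change: 86.837377869658 − 100 = -13.162622130342 iron

-13.163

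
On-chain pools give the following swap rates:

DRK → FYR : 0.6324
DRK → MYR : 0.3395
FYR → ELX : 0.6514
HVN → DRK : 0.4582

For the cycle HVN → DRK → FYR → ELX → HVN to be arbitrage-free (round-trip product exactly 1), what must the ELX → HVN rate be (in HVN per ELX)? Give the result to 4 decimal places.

5.2979

Known legs of the cycle: 0.4582 × 0.6324 × 0.6514 = 0.188753363952
For no arbitrage the full-cycle product must be 1, so the missing rate is 1 / 0.188753363952 ≈ 5.297919.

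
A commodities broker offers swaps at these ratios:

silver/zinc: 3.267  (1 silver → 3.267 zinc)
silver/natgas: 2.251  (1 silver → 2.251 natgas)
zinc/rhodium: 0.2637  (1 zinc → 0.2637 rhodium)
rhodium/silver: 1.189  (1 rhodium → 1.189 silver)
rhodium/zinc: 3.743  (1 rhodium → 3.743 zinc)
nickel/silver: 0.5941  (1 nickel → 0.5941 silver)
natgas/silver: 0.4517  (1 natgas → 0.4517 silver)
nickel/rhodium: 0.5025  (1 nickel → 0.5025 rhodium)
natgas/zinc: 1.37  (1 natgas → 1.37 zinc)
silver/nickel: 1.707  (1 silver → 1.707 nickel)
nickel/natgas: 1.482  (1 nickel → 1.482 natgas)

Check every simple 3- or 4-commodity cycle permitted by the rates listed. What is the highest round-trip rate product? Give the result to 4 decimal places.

natgas→silver→nickel→natgas: 0.4517 × 1.707 × 1.482 = 1.14270
rhodium→silver→zinc→rhodium: 1.189 × 3.267 × 0.2637 = 1.02433
rhodium→silver→nickel→rhodium: 1.189 × 1.707 × 0.5025 = 1.01989
natgas→zinc→rhodium→silver→natgas: 1.37 × 0.2637 × 1.189 × 2.251 = 0.96691
Maximum is natgas→silver→nickel→natgas at 1.1427; arbitrage exists.

1.1427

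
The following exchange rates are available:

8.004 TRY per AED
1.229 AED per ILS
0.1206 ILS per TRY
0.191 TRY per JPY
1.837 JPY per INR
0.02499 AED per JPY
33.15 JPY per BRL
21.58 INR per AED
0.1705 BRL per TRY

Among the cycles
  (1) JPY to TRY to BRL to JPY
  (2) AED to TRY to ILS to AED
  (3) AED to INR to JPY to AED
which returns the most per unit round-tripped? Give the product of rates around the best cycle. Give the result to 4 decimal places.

(1) 0.191 × 0.1705 × 33.15 = 1.07955
(2) 8.004 × 0.1206 × 1.229 = 1.18633
(3) 21.58 × 1.837 × 0.02499 = 0.99067
Highest is cycle (2) at 1.1863 (>1, arbitrage).

1.1863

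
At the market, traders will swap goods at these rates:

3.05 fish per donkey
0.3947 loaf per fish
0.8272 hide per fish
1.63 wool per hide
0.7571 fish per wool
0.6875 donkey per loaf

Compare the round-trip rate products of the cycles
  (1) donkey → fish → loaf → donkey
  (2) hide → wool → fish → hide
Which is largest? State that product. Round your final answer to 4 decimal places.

(1) 3.05 × 0.3947 × 0.6875 = 0.82764
(2) 1.63 × 0.7571 × 0.8272 = 1.02083
Highest is cycle (2) at 1.0208 (>1, arbitrage).

1.0208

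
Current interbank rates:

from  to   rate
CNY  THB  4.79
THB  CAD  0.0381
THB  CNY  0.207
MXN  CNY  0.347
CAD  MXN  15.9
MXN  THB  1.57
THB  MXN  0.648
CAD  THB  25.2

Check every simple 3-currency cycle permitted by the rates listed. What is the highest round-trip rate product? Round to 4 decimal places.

MXN→CNY→THB→MXN: 0.347 × 4.79 × 0.648 = 1.07706
MXN→THB→CAD→MXN: 1.57 × 0.0381 × 15.9 = 0.95109
Maximum is MXN→CNY→THB→MXN at 1.0771; arbitrage exists.

1.0771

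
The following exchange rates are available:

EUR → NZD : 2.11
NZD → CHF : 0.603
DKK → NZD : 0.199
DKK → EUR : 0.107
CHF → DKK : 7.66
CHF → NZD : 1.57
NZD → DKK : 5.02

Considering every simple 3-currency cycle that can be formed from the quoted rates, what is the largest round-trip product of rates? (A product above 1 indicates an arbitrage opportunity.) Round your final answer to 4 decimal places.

1.1334

NZD→DKK→EUR→NZD: 5.02 × 0.107 × 2.11 = 1.13337
CHF→DKK→NZD→CHF: 7.66 × 0.199 × 0.603 = 0.91918
Maximum is NZD→DKK→EUR→NZD at 1.1334; arbitrage exists.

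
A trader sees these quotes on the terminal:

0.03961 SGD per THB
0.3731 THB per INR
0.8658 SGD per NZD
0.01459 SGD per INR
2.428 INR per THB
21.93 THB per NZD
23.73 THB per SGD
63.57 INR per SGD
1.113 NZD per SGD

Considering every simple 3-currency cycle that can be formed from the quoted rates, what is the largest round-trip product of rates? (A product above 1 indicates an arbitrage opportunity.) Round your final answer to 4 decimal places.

0.9668

THB→SGD→NZD→THB: 0.03961 × 1.113 × 21.93 = 0.96680
THB→SGD→INR→THB: 0.03961 × 63.57 × 0.3731 = 0.93947
THB→INR→SGD→THB: 2.428 × 0.01459 × 23.73 = 0.84062
Maximum is THB→SGD→NZD→THB at 0.9668; no arbitrage — every cycle loses value.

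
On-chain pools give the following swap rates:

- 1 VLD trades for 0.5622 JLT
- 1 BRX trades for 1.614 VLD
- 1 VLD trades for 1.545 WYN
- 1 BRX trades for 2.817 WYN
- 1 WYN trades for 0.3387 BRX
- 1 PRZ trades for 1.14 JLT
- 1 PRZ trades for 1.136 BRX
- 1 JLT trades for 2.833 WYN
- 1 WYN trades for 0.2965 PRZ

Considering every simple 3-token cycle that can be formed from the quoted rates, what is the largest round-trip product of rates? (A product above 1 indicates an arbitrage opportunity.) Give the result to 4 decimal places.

0.9576

WYN→PRZ→JLT→WYN: 0.2965 × 1.14 × 2.833 = 0.95758
WYN→PRZ→BRX→WYN: 0.2965 × 1.136 × 2.817 = 0.94883
WYN→BRX→VLD→WYN: 0.3387 × 1.614 × 1.545 = 0.84459
Maximum is WYN→PRZ→JLT→WYN at 0.9576; no arbitrage — every cycle loses value.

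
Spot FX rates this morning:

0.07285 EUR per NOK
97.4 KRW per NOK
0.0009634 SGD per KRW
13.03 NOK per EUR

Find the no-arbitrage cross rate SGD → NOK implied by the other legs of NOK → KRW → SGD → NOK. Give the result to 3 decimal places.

10.657

Known legs of the cycle: 97.4 × 0.0009634 = 0.09383516
For no arbitrage the full-cycle product must be 1, so the missing rate is 1 / 0.09383516 ≈ 10.65699.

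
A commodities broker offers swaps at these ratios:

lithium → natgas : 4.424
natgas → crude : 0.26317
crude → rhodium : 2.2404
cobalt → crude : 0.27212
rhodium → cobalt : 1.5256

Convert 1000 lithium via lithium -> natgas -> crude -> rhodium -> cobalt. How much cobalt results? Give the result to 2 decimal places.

3979.40

1000 lithium × 4.424 = 4424 natgas
4424 natgas × 0.26317 = 1164.26408 crude
1164.26408 crude × 2.2404 = 2608.417244832 rhodium
2608.417244832 rhodium × 1.5256 = 3979.4013487156992 cobalt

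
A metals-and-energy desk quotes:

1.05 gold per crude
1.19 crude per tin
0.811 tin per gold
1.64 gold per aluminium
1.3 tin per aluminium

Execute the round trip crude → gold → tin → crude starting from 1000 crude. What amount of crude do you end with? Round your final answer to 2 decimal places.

1000 crude × 1.05 = 1050 gold
1050 gold × 0.811 = 851.55 tin
851.55 tin × 1.19 = 1013.3445 crude

1013.34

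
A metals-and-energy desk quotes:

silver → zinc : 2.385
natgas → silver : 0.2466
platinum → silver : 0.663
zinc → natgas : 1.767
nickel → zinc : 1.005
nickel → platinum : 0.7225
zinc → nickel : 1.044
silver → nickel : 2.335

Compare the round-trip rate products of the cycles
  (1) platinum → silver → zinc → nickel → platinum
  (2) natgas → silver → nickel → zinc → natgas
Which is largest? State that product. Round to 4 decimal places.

(1) 0.663 × 2.385 × 1.044 × 0.7225 = 1.19272
(2) 0.2466 × 2.335 × 1.005 × 1.767 = 1.02255
Highest is cycle (1) at 1.1927 (>1, arbitrage).

1.1927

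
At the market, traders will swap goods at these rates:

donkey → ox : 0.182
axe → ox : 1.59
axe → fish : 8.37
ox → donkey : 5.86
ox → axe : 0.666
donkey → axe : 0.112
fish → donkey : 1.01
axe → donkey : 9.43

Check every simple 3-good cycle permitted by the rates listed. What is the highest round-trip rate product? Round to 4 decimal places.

axe→donkey→ox→axe: 9.43 × 0.182 × 0.666 = 1.14303
axe→ox→donkey→axe: 1.59 × 5.86 × 0.112 = 1.04355
axe→fish→donkey→axe: 8.37 × 1.01 × 0.112 = 0.94681
Maximum is axe→donkey→ox→axe at 1.1430; arbitrage exists.

1.1430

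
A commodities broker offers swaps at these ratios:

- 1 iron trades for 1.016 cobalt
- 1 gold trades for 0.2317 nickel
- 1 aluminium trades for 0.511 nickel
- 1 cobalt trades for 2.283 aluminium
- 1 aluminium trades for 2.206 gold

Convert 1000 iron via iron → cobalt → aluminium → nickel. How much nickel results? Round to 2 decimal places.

1000 iron × 1.016 = 1016 cobalt
1016 cobalt × 2.283 = 2319.528 aluminium
2319.528 aluminium × 0.511 = 1185.278808 nickel

1185.28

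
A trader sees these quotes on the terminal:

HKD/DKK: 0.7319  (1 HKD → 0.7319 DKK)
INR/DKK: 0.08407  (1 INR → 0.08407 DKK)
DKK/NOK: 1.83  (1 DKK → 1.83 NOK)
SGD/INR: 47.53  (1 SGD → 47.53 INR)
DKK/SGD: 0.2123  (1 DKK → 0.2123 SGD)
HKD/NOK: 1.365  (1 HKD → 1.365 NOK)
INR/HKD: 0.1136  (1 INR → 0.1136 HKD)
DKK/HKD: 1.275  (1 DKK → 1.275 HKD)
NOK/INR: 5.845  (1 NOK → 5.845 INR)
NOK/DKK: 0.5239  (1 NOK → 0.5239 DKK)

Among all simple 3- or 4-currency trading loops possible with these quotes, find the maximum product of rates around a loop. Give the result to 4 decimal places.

0.9118

HKD→NOK→DKK→HKD: 1.365 × 0.5239 × 1.275 = 0.91178
HKD→NOK→INR→HKD: 1.365 × 5.845 × 0.1136 = 0.90635
INR→DKK→NOK→INR: 0.08407 × 1.83 × 5.845 = 0.89924
HKD→DKK→NOK→INR→HKD: 0.7319 × 1.83 × 5.845 × 0.1136 = 0.88934
HKD→NOK→INR→DKK→HKD: 1.365 × 5.845 × 0.08407 × 1.275 = 0.85520
INR→DKK→SGD→INR: 0.08407 × 0.2123 × 47.53 = 0.84832
HKD→DKK→SGD→INR→HKD: 0.7319 × 0.2123 × 47.53 × 0.1136 = 0.83897
Maximum is HKD→NOK→DKK→HKD at 0.9118; no arbitrage — every cycle loses value.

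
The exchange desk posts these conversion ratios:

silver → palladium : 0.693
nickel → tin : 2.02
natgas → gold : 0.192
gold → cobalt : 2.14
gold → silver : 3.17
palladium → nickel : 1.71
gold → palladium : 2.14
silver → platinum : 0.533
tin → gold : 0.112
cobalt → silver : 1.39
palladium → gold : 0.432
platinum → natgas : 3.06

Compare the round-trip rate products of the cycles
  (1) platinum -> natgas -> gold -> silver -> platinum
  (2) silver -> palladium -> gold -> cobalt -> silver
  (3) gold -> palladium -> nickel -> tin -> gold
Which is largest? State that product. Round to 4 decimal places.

(1) 3.06 × 0.192 × 3.17 × 0.533 = 0.99268
(2) 0.693 × 0.432 × 2.14 × 1.39 = 0.89052
(3) 2.14 × 1.71 × 2.02 × 0.112 = 0.82790
Highest is cycle (1) at 0.9927 (≤1, no arbitrage).

0.9927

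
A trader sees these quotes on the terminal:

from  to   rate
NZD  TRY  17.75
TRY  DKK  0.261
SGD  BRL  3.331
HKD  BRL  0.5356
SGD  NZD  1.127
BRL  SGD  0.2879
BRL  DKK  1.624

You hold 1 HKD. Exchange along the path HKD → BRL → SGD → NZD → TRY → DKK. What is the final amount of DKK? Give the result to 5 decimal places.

1 HKD × 0.5356 = 0.5356 BRL
0.5356 BRL × 0.2879 = 0.15419924 SGD
0.15419924 SGD × 1.127 = 0.17378254348 NZD
0.17378254348 NZD × 17.75 = 3.08464014677 TRY
3.08464014677 TRY × 0.261 = 0.80509107830697 DKK

0.80509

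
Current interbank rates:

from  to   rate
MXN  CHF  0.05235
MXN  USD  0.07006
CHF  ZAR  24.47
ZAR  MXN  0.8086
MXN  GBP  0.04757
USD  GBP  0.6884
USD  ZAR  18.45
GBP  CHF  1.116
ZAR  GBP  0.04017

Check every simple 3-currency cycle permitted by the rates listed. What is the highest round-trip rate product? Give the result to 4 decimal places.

GBP→CHF→ZAR→GBP: 1.116 × 24.47 × 0.04017 = 1.09698
MXN→USD→ZAR→MXN: 0.07006 × 18.45 × 0.8086 = 1.04520
MXN→CHF→ZAR→MXN: 0.05235 × 24.47 × 0.8086 = 1.03582
Maximum is GBP→CHF→ZAR→GBP at 1.0970; arbitrage exists.

1.0970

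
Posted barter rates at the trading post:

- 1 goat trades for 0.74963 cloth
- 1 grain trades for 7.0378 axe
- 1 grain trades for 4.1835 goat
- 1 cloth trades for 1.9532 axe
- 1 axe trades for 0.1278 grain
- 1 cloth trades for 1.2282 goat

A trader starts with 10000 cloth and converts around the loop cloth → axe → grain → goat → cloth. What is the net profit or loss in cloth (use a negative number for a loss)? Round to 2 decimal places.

-2171.76

10000 cloth × 1.9532 = 19532 axe
19532 axe × 0.1278 = 2496.1896 grain
2496.1896 grain × 4.1835 = 10442.8091916 goat
10442.8091916 goat × 0.74963 = 7828.243054299108 cloth
Net change: 7828.243054299108 − 10000 = -2171.756945700892 cloth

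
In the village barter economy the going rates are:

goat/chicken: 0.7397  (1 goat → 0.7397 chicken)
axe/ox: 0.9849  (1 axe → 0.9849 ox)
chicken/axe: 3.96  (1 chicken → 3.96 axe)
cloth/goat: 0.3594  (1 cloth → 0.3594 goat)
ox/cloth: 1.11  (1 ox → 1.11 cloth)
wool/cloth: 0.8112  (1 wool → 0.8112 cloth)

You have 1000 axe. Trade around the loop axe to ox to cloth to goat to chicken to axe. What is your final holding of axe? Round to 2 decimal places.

1000 axe × 0.9849 = 984.9 ox
984.9 ox × 1.11 = 1093.239 cloth
1093.239 cloth × 0.3594 = 392.9100966 goat
392.9100966 goat × 0.7397 = 290.63559845502 chicken
290.63559845502 chicken × 3.96 = 1150.9169698818792 axe

1150.92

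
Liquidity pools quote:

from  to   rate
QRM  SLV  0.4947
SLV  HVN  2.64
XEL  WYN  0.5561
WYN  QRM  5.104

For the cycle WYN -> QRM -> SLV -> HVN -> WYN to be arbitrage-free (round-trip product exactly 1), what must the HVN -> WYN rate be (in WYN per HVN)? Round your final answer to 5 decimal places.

0.15002

Known legs of the cycle: 5.104 × 0.4947 × 2.64 = 6.665864832
For no arbitrage the full-cycle product must be 1, so the missing rate is 1 / 6.665864832 ≈ 0.1500180.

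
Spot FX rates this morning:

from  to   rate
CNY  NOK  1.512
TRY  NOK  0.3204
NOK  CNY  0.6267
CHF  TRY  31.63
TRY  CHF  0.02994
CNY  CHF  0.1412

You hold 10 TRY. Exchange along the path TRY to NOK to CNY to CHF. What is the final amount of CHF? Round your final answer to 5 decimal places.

10 TRY × 0.3204 = 3.204 NOK
3.204 NOK × 0.6267 = 2.0079468 CNY
2.0079468 CNY × 0.1412 = 0.28352208816 CHF

0.28352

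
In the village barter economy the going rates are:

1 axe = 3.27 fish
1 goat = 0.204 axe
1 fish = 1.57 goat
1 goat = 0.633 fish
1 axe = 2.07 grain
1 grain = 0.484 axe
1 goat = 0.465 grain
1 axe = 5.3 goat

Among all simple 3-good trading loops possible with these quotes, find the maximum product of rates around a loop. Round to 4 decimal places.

1.1928

grain→axe→goat→grain: 0.484 × 5.3 × 0.465 = 1.19282
fish→goat→axe→fish: 1.57 × 0.204 × 3.27 = 1.04732
Maximum is grain→axe→goat→grain at 1.1928; arbitrage exists.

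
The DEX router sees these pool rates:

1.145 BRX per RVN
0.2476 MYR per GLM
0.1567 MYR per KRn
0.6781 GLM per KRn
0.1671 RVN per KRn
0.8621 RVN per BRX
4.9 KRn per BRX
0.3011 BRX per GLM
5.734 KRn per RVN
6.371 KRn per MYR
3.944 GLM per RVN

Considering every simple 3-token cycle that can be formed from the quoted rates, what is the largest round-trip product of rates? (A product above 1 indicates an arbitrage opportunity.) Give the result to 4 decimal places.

1.0697

MYR→KRn→GLM→MYR: 6.371 × 0.6781 × 0.2476 = 1.06968
BRX→RVN→GLM→BRX: 0.8621 × 3.944 × 0.3011 = 1.02378
BRX→KRn→GLM→BRX: 4.9 × 0.6781 × 0.3011 = 1.00046
BRX→KRn→RVN→BRX: 4.9 × 0.1671 × 1.145 = 0.93751
Maximum is MYR→KRn→GLM→MYR at 1.0697; arbitrage exists.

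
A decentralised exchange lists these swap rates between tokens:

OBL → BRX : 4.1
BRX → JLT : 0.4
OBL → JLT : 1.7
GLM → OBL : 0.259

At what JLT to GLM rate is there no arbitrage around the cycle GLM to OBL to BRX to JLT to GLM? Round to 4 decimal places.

Known legs of the cycle: 0.259 × 4.1 × 0.4 = 0.42476
For no arbitrage the full-cycle product must be 1, so the missing rate is 1 / 0.42476 ≈ 2.354271.

2.3543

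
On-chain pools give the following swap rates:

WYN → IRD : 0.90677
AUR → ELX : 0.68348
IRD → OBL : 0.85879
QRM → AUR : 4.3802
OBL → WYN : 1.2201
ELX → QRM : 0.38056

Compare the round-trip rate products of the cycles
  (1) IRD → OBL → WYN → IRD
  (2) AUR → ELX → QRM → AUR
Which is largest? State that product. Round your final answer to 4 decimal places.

(1) 0.85879 × 1.2201 × 0.90677 = 0.95012
(2) 0.68348 × 0.38056 × 4.3802 = 1.13931
Highest is cycle (2) at 1.1393 (>1, arbitrage).

1.1393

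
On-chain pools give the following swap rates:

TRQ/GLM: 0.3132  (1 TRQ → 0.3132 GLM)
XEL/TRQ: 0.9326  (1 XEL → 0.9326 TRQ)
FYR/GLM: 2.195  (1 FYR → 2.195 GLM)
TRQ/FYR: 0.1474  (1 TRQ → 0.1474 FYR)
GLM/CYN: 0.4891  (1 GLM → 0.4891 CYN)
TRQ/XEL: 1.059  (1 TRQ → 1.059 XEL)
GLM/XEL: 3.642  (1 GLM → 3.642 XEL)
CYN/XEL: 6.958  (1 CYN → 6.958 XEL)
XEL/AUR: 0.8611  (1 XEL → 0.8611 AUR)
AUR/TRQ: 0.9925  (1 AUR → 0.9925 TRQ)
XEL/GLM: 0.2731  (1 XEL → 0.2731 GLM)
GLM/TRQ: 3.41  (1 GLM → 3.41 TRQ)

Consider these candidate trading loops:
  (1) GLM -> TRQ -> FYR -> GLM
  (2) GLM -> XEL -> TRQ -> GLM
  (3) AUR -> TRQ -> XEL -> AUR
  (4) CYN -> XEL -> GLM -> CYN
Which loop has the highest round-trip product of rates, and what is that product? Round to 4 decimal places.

1.1033

(1) 3.41 × 0.1474 × 2.195 = 1.10328
(2) 3.642 × 0.9326 × 0.3132 = 1.06379
(3) 0.9925 × 1.059 × 0.8611 = 0.90507
(4) 6.958 × 0.2731 × 0.4891 = 0.92940
Highest is cycle (1) at 1.1033 (>1, arbitrage).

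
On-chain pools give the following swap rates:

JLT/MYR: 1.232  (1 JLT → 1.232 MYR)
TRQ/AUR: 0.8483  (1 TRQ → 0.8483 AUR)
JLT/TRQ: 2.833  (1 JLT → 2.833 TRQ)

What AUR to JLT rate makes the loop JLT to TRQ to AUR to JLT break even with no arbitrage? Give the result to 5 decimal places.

0.41611

Known legs of the cycle: 2.833 × 0.8483 = 2.4032339
For no arbitrage the full-cycle product must be 1, so the missing rate is 1 / 2.4032339 ≈ 0.4161060.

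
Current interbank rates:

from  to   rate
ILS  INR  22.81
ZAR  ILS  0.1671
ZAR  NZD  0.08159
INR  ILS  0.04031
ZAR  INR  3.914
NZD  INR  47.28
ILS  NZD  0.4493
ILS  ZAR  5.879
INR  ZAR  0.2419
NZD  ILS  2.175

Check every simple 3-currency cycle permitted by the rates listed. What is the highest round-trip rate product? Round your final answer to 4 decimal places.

1.0433

ZAR→NZD→ILS→ZAR: 0.08159 × 2.175 × 5.879 = 1.04328
ZAR→NZD→INR→ZAR: 0.08159 × 47.28 × 0.2419 = 0.93315
ZAR→INR→ILS→ZAR: 3.914 × 0.04031 × 5.879 = 0.92755
ZAR→ILS→INR→ZAR: 0.1671 × 22.81 × 0.2419 = 0.92201
NZD→INR→ILS→NZD: 47.28 × 0.04031 × 0.4493 = 0.85630
Maximum is ZAR→NZD→ILS→ZAR at 1.0433; arbitrage exists.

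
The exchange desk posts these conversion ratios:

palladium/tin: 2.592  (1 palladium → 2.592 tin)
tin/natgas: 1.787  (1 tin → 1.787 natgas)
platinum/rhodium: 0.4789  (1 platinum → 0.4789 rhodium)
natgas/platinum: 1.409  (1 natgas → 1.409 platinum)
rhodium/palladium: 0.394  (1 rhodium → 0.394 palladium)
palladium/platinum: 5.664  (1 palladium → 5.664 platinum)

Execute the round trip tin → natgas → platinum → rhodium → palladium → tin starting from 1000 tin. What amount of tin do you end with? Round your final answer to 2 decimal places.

1231.44

1000 tin × 1.787 = 1787 natgas
1787 natgas × 1.409 = 2517.883 platinum
2517.883 platinum × 0.4789 = 1205.8141687 rhodium
1205.8141687 rhodium × 0.394 = 475.0907824678 palladium
475.0907824678 palladium × 2.592 = 1231.4353081565376 tin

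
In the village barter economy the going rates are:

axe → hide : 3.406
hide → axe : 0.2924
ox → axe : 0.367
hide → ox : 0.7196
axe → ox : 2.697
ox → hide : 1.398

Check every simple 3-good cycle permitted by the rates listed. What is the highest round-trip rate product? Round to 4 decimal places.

1.1025

hide→axe→ox→hide: 0.2924 × 2.697 × 1.398 = 1.10247
hide→ox→axe→hide: 0.7196 × 0.367 × 3.406 = 0.89950
Maximum is hide→axe→ox→hide at 1.1025; arbitrage exists.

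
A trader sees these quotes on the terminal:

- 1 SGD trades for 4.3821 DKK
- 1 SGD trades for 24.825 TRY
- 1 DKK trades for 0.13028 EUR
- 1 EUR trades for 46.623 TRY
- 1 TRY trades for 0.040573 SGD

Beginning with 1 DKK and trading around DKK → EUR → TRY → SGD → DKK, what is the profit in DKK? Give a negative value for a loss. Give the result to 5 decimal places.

0.07993

1 DKK × 0.13028 = 0.13028 EUR
0.13028 EUR × 46.623 = 6.07404444 TRY
6.07404444 TRY × 0.040573 = 0.24644220506412 SGD
0.24644220506412 SGD × 4.3821 = 1.079934386811480252 DKK
Net change: 1.079934386811480252 − 1 = 0.079934386811480252 DKK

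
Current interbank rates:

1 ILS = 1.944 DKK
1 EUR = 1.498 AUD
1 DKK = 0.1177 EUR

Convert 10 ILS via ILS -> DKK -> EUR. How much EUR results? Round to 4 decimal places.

2.2881

10 ILS × 1.944 = 19.44 DKK
19.44 DKK × 0.1177 = 2.288088 EUR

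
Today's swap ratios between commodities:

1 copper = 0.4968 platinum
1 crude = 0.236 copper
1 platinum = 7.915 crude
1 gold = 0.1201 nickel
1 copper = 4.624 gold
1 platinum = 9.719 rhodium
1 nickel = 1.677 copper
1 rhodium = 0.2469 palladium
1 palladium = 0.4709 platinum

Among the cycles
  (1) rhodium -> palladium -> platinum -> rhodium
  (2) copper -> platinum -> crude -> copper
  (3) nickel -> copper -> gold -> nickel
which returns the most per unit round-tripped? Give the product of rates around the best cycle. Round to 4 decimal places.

1.1300

(1) 0.2469 × 0.4709 × 9.719 = 1.12998
(2) 0.4968 × 7.915 × 0.236 = 0.92799
(3) 1.677 × 4.624 × 0.1201 = 0.93131
Highest is cycle (1) at 1.1300 (>1, arbitrage).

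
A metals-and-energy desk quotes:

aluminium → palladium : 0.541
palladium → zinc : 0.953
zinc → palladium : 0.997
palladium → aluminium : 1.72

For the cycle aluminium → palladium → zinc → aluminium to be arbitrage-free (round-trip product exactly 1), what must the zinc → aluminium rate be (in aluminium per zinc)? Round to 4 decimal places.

1.9396

Known legs of the cycle: 0.541 × 0.953 = 0.515573
For no arbitrage the full-cycle product must be 1, so the missing rate is 1 / 0.515573 ≈ 1.939590.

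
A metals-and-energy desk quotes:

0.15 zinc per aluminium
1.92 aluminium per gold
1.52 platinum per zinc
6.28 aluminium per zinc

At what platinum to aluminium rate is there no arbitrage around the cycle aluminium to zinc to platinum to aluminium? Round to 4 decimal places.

4.3860

Known legs of the cycle: 0.15 × 1.52 = 0.228
For no arbitrage the full-cycle product must be 1, so the missing rate is 1 / 0.228 ≈ 4.385965.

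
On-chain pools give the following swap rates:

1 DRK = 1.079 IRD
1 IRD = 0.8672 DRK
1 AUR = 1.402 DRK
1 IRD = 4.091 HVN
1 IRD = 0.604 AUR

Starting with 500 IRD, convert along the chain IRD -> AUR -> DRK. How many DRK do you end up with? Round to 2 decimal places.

423.40

500 IRD × 0.604 = 302 AUR
302 AUR × 1.402 = 423.404 DRK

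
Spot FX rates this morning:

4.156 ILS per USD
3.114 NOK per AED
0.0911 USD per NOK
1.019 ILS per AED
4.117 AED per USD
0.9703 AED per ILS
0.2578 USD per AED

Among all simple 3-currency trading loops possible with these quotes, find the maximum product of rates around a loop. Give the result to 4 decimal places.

1.1679

NOK→USD→AED→NOK: 0.0911 × 4.117 × 3.114 = 1.16793
ILS→AED→USD→ILS: 0.9703 × 0.2578 × 4.156 = 1.03960
Maximum is NOK→USD→AED→NOK at 1.1679; arbitrage exists.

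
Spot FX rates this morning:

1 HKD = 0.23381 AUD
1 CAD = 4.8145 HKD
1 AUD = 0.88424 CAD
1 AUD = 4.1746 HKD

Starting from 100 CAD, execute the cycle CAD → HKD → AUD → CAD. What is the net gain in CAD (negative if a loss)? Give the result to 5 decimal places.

-0.46303

100 CAD × 4.8145 = 481.45 HKD
481.45 HKD × 0.23381 = 112.5678245 AUD
112.5678245 AUD × 0.88424 = 99.53697313588 CAD
Net change: 99.53697313588 − 100 = -0.46302686412 CAD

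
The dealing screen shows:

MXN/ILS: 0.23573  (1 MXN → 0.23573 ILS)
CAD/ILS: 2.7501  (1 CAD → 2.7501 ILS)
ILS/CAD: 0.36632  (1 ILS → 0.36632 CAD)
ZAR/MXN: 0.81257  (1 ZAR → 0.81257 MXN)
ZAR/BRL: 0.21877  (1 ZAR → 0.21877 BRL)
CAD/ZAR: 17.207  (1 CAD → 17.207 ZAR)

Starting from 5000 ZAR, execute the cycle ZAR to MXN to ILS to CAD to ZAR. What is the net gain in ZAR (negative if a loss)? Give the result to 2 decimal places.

5000 ZAR × 0.81257 = 4062.85 MXN
4062.85 MXN × 0.23573 = 957.7356305 ILS
957.7356305 ILS × 0.36632 = 350.83771616476 CAD
350.83771616476 CAD × 17.207 = 6036.86458204702532 ZAR
Net change: 6036.86458204702532 − 5000 = 1036.86458204702532 ZAR

1036.86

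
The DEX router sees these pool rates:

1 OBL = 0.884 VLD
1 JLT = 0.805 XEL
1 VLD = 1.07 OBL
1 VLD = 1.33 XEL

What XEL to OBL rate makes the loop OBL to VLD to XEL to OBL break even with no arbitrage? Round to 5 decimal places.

Known legs of the cycle: 0.884 × 1.33 = 1.17572
For no arbitrage the full-cycle product must be 1, so the missing rate is 1 / 1.17572 ≈ 0.8505426.

0.85054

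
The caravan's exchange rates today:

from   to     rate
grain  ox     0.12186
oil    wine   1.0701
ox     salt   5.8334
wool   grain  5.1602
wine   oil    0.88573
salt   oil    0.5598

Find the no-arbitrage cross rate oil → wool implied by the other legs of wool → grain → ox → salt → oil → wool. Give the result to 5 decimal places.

Known legs of the cycle: 5.1602 × 0.12186 × 5.8334 × 0.5598 = 2.05344161720199504
For no arbitrage the full-cycle product must be 1, so the missing rate is 1 / 2.05344161720199504 ≈ 0.4869873.

0.48699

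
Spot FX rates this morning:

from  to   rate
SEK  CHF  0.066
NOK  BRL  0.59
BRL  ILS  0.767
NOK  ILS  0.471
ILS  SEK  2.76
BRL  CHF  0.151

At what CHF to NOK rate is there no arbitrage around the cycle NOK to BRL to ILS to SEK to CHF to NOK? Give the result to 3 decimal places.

12.131

Known legs of the cycle: 0.59 × 0.767 × 2.76 × 0.066 = 0.0824328648
For no arbitrage the full-cycle product must be 1, so the missing rate is 1 / 0.0824328648 ≈ 12.13108.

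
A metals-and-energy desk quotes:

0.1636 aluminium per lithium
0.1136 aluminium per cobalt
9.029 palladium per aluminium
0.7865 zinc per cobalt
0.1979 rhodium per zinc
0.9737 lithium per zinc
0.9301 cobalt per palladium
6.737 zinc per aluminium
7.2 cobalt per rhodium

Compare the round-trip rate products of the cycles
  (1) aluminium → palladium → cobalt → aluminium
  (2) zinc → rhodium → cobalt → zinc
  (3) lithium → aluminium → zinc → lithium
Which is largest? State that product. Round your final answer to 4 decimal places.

(1) 9.029 × 0.9301 × 0.1136 = 0.95400
(2) 0.1979 × 7.2 × 0.7865 = 1.12067
(3) 0.1636 × 6.737 × 0.9737 = 1.07319
Highest is cycle (2) at 1.1207 (>1, arbitrage).

1.1207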